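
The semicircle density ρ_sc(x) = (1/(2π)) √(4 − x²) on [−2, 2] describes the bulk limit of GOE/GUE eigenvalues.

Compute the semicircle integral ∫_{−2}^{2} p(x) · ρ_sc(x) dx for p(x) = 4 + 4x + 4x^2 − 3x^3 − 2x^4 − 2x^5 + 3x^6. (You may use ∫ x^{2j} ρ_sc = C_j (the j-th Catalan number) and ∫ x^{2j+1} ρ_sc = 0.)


Write p(x) = Σ a_i x^i, split into monomials and integrate each against ρ_sc separately.
Using ∫ x^{2j} ρ_sc = C_j = (1/(j+1)) C(2j, j) (Catalan numbers) and ∫ x^{2j+1} ρ_sc = 0 (odd monomials vanish by symmetry):
  i = 0 (even): a_0 · C_{0} = 4 · 1 = 4
  i = 1 (odd): ∫ x^1 ρ_sc = 0 (vanishes)
  i = 2 (even): a_2 · C_{1} = 4 · 1 = 4
  i = 3 (odd): ∫ x^3 ρ_sc = 0 (vanishes)
  i = 4 (even): a_4 · C_{2} = -2 · 2 = -4
  i = 5 (odd): ∫ x^5 ρ_sc = 0 (vanishes)
  i = 6 (even): a_6 · C_{3} = 3 · 5 = 15

Summing the contributions: ∫_{−2}^{2} p(x) ρ_sc(x) dx = 4 + 4 + (-4) + 15 = 19.


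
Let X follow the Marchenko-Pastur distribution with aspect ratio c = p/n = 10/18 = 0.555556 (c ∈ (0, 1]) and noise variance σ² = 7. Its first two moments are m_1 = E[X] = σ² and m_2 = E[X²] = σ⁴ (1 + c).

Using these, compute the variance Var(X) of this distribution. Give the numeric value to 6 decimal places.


m_1 = E[X] = σ² = 7, so m_1² = 49.
m_2 = E[X²] = σ⁴ (1 + c) = 49 · (1 + 0.555556) = 49 · 1.555556 = 76.222222.
(Note m_2 − m_1² simplifies to c · σ⁴ = 0.555556 · 49.)

Var(X) = m_2 − m_1² = 76.222222 − 49 = 27.222222.


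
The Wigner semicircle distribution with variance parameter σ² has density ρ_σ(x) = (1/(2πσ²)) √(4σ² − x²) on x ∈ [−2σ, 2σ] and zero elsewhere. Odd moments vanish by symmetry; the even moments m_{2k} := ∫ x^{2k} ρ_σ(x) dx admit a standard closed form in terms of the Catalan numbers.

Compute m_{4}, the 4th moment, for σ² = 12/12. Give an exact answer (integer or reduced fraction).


By the scaled semicircle moment identity, m_{2k} = σ^{2k} · C_k with k = 2.
C_2 = (1/(k+1)) · C(2k, k) = (1/3) · C(4, 2) = (1/3) · 6 = 2.
σ^{2k} = (σ²)^k = (12/12)^2 = 1.

Therefore m_{4} = σ^{4} · C_2 = 1 · 2 = 2.


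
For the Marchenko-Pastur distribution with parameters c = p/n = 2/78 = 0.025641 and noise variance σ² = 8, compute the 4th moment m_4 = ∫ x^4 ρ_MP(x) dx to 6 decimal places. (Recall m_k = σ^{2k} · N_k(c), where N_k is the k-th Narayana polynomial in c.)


E[X⁴] = σ⁸ (1 + 6c + 6c² + c³) (fourth MP moment). With σ² = 8 (so σ⁸ = 4096) and c = 2/78 = 0.025641: E[X⁴] = 4096 · (1 + 6·0.025641 + 6·(0.025641)² + (0.025641)³) = 4096 · 1.157808.

So E[X^4] = 4742.380687.


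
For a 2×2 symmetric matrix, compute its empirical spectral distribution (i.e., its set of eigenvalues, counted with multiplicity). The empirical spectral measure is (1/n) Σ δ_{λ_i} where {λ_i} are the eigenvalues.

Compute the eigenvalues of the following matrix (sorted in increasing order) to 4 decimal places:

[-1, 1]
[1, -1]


Since M is real symmetric, both eigenvalues are real; they are the roots of det(λI − M) = λ² − (tr M) λ + det M.
tr M = -1 + (-1) = -2.
det M = (-1)·(-1) − 1² = 1 − 1 = 0.
Characteristic polynomial: λ² + 2λ = 0.
Discriminant Δ = (tr M)² − 4·det M = 4 − 0 = 4; √Δ = 2.000000.
λ = (tr M ± √Δ)/2 = (-2 ± 2.000000)/2, giving (tr M − √Δ)/2 = -2.0000 and (tr M + √Δ)/2 = 0.0000.

Eigenvalues sorted in increasing order: [-2.0000, 0.0000].


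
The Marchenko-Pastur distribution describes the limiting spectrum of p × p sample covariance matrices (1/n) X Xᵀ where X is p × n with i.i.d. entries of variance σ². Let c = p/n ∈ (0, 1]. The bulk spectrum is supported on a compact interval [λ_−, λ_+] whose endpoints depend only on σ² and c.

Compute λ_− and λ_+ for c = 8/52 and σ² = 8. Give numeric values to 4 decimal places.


c = 8/52 = 0.153846; √c = 0.392232.
λ_− = σ² (1 − √c)² = 8 · (1 − 0.392232)² = 8 · (0.607768)² = 2.955053.
λ_+ = σ² (1 + √c)² = 8 · (1 + 0.392232)² = 8 · (1.392232)² = 15.506486.

Rounded to 4 decimal places: λ_− ≈ 2.9551, λ_+ ≈ 15.5065.


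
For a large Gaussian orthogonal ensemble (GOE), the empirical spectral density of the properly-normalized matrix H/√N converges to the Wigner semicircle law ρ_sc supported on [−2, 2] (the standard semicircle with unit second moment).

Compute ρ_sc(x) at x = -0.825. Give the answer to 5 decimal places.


ρ_sc(x) = (1/(2π)) √(4 − x²). With x = -0.825:
  4 − x² = 4 − (-0.825)² = 4 − 0.680625 = 3.319375.
  √(4 − x²) = 1.821915.
  1/(2π) = 0.159155.
  ρ_sc(-0.825) = 0.159155 · 1.821915 = 0.289967.

Rounded to 5 decimal places: ρ_sc(-0.825) ≈ 0.28997.


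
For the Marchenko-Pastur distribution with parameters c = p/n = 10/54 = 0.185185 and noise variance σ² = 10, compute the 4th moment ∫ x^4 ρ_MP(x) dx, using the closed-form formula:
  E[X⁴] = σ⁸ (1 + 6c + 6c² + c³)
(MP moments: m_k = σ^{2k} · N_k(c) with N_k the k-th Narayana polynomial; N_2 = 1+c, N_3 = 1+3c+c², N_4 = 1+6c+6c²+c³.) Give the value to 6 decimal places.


E[X⁴] = σ⁸ (1 + 6c + 6c² + c³) (fourth MP moment). With σ² = 10 (so σ⁸ = 10000) and c = 10/54 = 0.185185: E[X⁴] = 10000 · (1 + 6·0.185185 + 6·(0.185185)² + (0.185185)³) = 10000 · 2.323223.

So E[X^4] = 23232.230859.


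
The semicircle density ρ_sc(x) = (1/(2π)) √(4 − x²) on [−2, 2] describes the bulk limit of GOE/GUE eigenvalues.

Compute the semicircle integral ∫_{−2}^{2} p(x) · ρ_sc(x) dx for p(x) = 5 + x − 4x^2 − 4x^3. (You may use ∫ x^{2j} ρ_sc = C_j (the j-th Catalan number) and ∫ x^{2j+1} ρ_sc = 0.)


Write p(x) = Σ a_i x^i, split into monomials and integrate each against ρ_sc separately.
Using ∫ x^{2j} ρ_sc = C_j = (1/(j+1)) C(2j, j) (Catalan numbers) and ∫ x^{2j+1} ρ_sc = 0 (odd monomials vanish by symmetry):
  i = 0 (even): a_0 · C_{0} = 5 · 1 = 5
  i = 1 (odd): ∫ x^1 ρ_sc = 0 (vanishes)
  i = 2 (even): a_2 · C_{1} = -4 · 1 = -4
  i = 3 (odd): ∫ x^3 ρ_sc = 0 (vanishes)

Summing the contributions: ∫_{−2}^{2} p(x) ρ_sc(x) dx = 5 + (-4) = 1.


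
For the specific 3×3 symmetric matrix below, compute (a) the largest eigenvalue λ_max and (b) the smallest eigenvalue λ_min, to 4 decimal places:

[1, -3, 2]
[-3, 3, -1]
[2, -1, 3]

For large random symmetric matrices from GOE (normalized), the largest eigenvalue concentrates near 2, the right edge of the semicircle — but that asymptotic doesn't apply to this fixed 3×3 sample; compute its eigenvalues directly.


Since M is real symmetric, all three eigenvalues are real; they are the roots of det(λI − M) = λ³ − (tr M) λ² + s λ − det M, where s is the sum of the principal 2×2 minors.
tr M = 1 + 3 + 3 = 7.
s = (1·3 − (-3)²) + (1·3 − 2²) + (3·3 − (-1)²) = -6 + (-1) + 8 = 1.
det M (expand along row 1) = 1·8 − (-3)·(-7) + 2·(-3) = -19.
Characteristic polynomial: λ³ − 7λ² + λ + 19 = 0.
Substitute λ = y + (tr M)/3 = y + 2.333333 to remove the quadratic term: y³ + p·y + q = 0 with p = s − (tr M)²/3 = -15.333333 and q = −2(tr M)³/27 + (tr M)·s/3 − det M = -4.074074.
Three real roots ⇒ use the trigonometric (Viète) form: r = 2√(−p/3) = 4.521553, φ = arccos(3q/(p·r)) = arccos(0.176289) = 1.393581 rad.
y_k = r·cos(φ/3 − 2πk/3) for k = 0, 1, 2 gives y = 4.042421, -0.266941, -3.775480.
λ_k = y_k + 2.333333 gives λ = 6.3758, 2.0664, -1.4421 (check: the sum is 7.0000 = tr M).

Hence λ_max = 6.3758 and λ_min = -1.4421.


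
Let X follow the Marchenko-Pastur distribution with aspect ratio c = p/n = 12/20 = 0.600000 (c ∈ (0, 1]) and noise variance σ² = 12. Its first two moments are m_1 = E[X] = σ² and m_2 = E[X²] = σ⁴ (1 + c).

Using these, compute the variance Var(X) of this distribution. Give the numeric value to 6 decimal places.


m_1 = E[X] = σ² = 12, so m_1² = 144.
m_2 = E[X²] = σ⁴ (1 + c) = 144 · (1 + 0.600000) = 144 · 1.600000 = 230.400000.
(Note m_2 − m_1² simplifies to c · σ⁴ = 0.600000 · 144.)

Var(X) = m_2 − m_1² = 230.400000 − 144 = 86.400000.


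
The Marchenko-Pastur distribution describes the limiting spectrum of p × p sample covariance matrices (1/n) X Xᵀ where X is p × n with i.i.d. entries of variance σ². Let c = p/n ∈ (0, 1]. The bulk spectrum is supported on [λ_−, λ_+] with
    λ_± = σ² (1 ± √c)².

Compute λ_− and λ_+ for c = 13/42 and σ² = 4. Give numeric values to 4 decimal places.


c = 13/42 = 0.309524; √c = 0.556349.
λ_− = σ² (1 − √c)² = 4 · (1 − 0.556349)² = 4 · (0.443651)² = 0.787306.
λ_+ = σ² (1 + √c)² = 4 · (1 + 0.556349)² = 4 · (1.556349)² = 9.688884.

Rounded to 4 decimal places: λ_− ≈ 0.7873, λ_+ ≈ 9.6889.


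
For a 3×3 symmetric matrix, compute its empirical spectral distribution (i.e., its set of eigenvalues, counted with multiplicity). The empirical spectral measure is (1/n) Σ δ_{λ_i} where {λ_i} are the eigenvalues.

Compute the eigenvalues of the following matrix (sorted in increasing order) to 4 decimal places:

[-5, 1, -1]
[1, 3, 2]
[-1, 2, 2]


Since M is real symmetric, all three eigenvalues are real; they are the roots of det(λI − M) = λ³ − (tr M) λ² + s λ − det M, where s is the sum of the principal 2×2 minors.
tr M = -5 + 3 + 2 = 0.
s = ((-5)·3 − 1²) + ((-5)·2 − (-1)²) + (3·2 − 2²) = -16 + (-11) + 2 = -25.
det M (expand along row 1) = (-5)·2 − 1·4 + (-1)·5 = -19.
Characteristic polynomial: λ³ − 25λ + 19 = 0.
Substitute λ = y + (tr M)/3 = y + 0.000000 to remove the quadratic term: y³ + p·y + q = 0 with p = s − (tr M)²/3 = -25.000000 and q = −2(tr M)³/27 + (tr M)·s/3 − det M = 19.000000.
Three real roots ⇒ use the trigonometric (Viète) form: r = 2√(−p/3) = 5.773503, φ = arccos(3q/(p·r)) = arccos(-0.394908) = 1.976764 rad.
y_k = r·cos(φ/3 − 2πk/3) for k = 0, 1, 2 gives y = 4.564838, 0.778902, -5.343740.
λ_k = y_k + 0.000000 gives λ = 4.5648, 0.7789, -5.3437 (check: the sum is 0.0000 = tr M).

Eigenvalues sorted in increasing order: [-5.3437, 0.7789, 4.5648].


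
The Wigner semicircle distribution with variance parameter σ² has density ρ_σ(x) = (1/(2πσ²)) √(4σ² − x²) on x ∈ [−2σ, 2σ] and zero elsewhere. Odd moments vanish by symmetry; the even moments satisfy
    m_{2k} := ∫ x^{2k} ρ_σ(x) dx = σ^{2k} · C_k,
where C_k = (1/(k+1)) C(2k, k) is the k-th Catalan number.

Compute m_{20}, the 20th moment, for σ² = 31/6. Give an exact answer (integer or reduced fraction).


By the scaled semicircle moment identity, m_{2k} = σ^{2k} · C_k with k = 10.
C_10 = (1/(k+1)) · C(2k, k) = (1/11) · C(20, 10) = (1/11) · 184756 = 16796.
σ^{2k} = (σ²)^k = (31/6)^10 = 819628286980801/60466176.

Therefore m_{20} = σ^{20} · C_10 = (819628286980801/60466176) · 16796 = 3441619177032383399/15116544.


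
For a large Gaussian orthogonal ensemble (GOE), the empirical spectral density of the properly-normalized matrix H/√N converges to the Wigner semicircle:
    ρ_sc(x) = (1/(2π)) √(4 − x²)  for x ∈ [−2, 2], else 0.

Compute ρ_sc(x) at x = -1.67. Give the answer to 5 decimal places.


ρ_sc(x) = (1/(2π)) √(4 − x²). With x = -1.67:
  4 − x² = 4 − (-1.67)² = 4 − 2.788900 = 1.211100.
  √(4 − x²) = 1.100500.
  1/(2π) = 0.159155.
  ρ_sc(-1.67) = 0.159155 · 1.100500 = 0.175150.

Rounded to 5 decimal places: ρ_sc(-1.67) ≈ 0.17515.


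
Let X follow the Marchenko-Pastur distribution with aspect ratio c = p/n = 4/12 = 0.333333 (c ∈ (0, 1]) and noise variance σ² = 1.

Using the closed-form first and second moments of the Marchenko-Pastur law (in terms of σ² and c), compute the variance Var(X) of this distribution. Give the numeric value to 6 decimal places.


Recall the MP moments m_1 = E[X] = σ² and m_2 = E[X²] = σ⁴ (1 + c).
m_1 = E[X] = σ² = 1, so m_1² = 1.
m_2 = E[X²] = σ⁴ (1 + c) = 1 · (1 + 0.333333) = 1 · 1.333333 = 1.333333.
(Note m_2 − m_1² simplifies to c · σ⁴ = 0.333333 · 1.)

Var(X) = m_2 − m_1² = 1.333333 − 1 = 0.333333.


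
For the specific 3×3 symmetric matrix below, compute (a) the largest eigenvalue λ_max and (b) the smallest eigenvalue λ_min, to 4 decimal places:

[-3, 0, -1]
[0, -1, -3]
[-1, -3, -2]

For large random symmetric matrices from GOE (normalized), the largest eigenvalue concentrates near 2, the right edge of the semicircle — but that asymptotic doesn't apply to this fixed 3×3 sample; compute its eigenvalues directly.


Since M is real symmetric, all three eigenvalues are real; they are the roots of det(λI − M) = λ³ − (tr M) λ² + s λ − det M, where s is the sum of the principal 2×2 minors.
tr M = -3 + (-1) + (-2) = -6.
s = ((-3)·(-1) − 0²) + ((-3)·(-2) − (-1)²) + ((-1)·(-2) − (-3)²) = 3 + 5 + (-7) = 1.
det M (expand along row 1) = (-3)·(-7) − 0·(-3) + (-1)·(-1) = 22.
Characteristic polynomial: λ³ + 6λ² + λ − 22 = 0.
Substitute λ = y + (tr M)/3 = y − 2.000000 to remove the quadratic term: y³ + p·y + q = 0 with p = s − (tr M)²/3 = -11.000000 and q = −2(tr M)³/27 + (tr M)·s/3 − det M = -8.000000.
Three real roots ⇒ use the trigonometric (Viète) form: r = 2√(−p/3) = 3.829708, φ = arccos(3q/(p·r)) = arccos(0.569709) = 0.964645 rad.
y_k = r·cos(φ/3 − 2πk/3) for k = 0, 1, 2 gives y = 3.633425, -0.768540, -2.864885.
λ_k = y_k − 2.000000 gives λ = 1.6334, -2.7685, -4.8649 (check: the sum is -6.0000 = tr M).

Hence λ_max = 1.6334 and λ_min = -4.8649.


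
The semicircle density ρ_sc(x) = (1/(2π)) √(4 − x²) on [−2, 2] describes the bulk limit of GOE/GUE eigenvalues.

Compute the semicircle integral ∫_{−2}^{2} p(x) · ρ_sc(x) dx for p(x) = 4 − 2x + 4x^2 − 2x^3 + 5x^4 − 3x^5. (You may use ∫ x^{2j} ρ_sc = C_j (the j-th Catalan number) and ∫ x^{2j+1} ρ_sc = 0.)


Write p(x) = Σ a_i x^i, split into monomials and integrate each against ρ_sc separately.
Using ∫ x^{2j} ρ_sc = C_j = (1/(j+1)) C(2j, j) (Catalan numbers) and ∫ x^{2j+1} ρ_sc = 0 (odd monomials vanish by symmetry):
  i = 0 (even): a_0 · C_{0} = 4 · 1 = 4
  i = 1 (odd): ∫ x^1 ρ_sc = 0 (vanishes)
  i = 2 (even): a_2 · C_{1} = 4 · 1 = 4
  i = 3 (odd): ∫ x^3 ρ_sc = 0 (vanishes)
  i = 4 (even): a_4 · C_{2} = 5 · 2 = 10
  i = 5 (odd): ∫ x^5 ρ_sc = 0 (vanishes)

Summing the contributions: ∫_{−2}^{2} p(x) ρ_sc(x) dx = 4 + 4 + 10 = 18.


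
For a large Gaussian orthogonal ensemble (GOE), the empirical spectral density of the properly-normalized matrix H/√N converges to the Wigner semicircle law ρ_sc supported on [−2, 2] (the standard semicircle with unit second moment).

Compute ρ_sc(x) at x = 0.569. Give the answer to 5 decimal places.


ρ_sc(x) = (1/(2π)) √(4 − x²). With x = 0.569:
  4 − x² = 4 − (0.569)² = 4 − 0.323761 = 3.676239.
  √(4 − x²) = 1.917352.
  1/(2π) = 0.159155.
  ρ_sc(0.569) = 0.159155 · 1.917352 = 0.305156.

Rounded to 5 decimal places: ρ_sc(0.569) ≈ 0.30516.


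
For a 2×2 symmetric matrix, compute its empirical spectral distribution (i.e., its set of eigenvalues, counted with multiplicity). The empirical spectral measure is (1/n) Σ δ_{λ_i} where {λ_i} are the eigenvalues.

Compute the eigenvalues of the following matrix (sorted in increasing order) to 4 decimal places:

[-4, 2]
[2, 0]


Since M is real symmetric, both eigenvalues are real; they are the roots of det(λI − M) = λ² − (tr M) λ + det M.
tr M = -4 + 0 = -4.
det M = (-4)·0 − 2² = 0 − 4 = -4.
Characteristic polynomial: λ² + 4λ − 4 = 0.
Discriminant Δ = (tr M)² − 4·det M = 16 − (-16) = 32; √Δ = 5.656854.
λ = (tr M ± √Δ)/2 = (-4 ± 5.656854)/2, giving (tr M − √Δ)/2 = -4.8284 and (tr M + √Δ)/2 = 0.8284.

Eigenvalues sorted in increasing order: [-4.8284, 0.8284].


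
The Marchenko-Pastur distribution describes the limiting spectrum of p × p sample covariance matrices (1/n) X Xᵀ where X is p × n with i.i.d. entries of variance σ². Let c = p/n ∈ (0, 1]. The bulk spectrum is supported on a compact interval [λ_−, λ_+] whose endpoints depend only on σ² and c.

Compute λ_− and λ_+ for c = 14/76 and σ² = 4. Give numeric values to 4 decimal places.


c = 14/76 = 0.184211; √c = 0.429198.
λ_− = σ² (1 − √c)² = 4 · (1 − 0.429198)² = 4 · (0.570802)² = 1.303262.
λ_+ = σ² (1 + √c)² = 4 · (1 + 0.429198)² = 4 · (1.429198)² = 8.170422.

Rounded to 4 decimal places: λ_− ≈ 1.3033, λ_+ ≈ 8.1704.


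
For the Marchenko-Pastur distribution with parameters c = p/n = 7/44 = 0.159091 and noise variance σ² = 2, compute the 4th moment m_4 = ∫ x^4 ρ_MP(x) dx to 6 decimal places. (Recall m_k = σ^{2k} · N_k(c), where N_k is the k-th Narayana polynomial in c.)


E[X⁴] = σ⁸ (1 + 6c + 6c² + c³) (fourth MP moment). With σ² = 2 (so σ⁸ = 16) and c = 7/44 = 0.159091: E[X⁴] = 16 · (1 + 6·0.159091 + 6·(0.159091)² + (0.159091)³) = 16 · 2.110432.

So E[X^4] = 33.766905.


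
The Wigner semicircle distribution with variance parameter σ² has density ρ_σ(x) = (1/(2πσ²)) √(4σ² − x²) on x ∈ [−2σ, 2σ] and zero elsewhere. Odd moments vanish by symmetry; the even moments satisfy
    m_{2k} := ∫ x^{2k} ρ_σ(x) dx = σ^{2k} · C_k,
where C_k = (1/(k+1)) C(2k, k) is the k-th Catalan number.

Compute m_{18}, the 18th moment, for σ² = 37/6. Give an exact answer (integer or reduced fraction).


By the scaled semicircle moment identity, m_{2k} = σ^{2k} · C_k with k = 9.
C_9 = (1/(k+1)) · C(2k, k) = (1/10) · C(18, 9) = (1/10) · 48620 = 4862.
σ^{2k} = (σ²)^k = (37/6)^9 = 129961739795077/10077696.

Therefore m_{18} = σ^{18} · C_9 = (129961739795077/10077696) · 4862 = 315936989441832187/5038848.


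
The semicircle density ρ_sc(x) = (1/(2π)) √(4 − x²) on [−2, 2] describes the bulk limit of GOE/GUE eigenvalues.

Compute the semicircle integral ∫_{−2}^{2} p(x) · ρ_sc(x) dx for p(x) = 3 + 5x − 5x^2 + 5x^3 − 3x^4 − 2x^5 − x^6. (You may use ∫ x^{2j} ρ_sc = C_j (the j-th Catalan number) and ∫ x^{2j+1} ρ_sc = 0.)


Write p(x) = Σ a_i x^i, split into monomials and integrate each against ρ_sc separately.
Using ∫ x^{2j} ρ_sc = C_j = (1/(j+1)) C(2j, j) (Catalan numbers) and ∫ x^{2j+1} ρ_sc = 0 (odd monomials vanish by symmetry):
  i = 0 (even): a_0 · C_{0} = 3 · 1 = 3
  i = 1 (odd): ∫ x^1 ρ_sc = 0 (vanishes)
  i = 2 (even): a_2 · C_{1} = -5 · 1 = -5
  i = 3 (odd): ∫ x^3 ρ_sc = 0 (vanishes)
  i = 4 (even): a_4 · C_{2} = -3 · 2 = -6
  i = 5 (odd): ∫ x^5 ρ_sc = 0 (vanishes)
  i = 6 (even): a_6 · C_{3} = -1 · 5 = -5

Summing the contributions: ∫_{−2}^{2} p(x) ρ_sc(x) dx = 3 + (-5) + (-6) + (-5) = -13.


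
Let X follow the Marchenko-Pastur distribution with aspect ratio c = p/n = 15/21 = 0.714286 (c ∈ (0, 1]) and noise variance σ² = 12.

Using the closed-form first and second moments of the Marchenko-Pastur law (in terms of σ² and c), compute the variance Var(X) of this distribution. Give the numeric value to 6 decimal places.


Recall the MP moments m_1 = E[X] = σ² and m_2 = E[X²] = σ⁴ (1 + c).
m_1 = E[X] = σ² = 12, so m_1² = 144.
m_2 = E[X²] = σ⁴ (1 + c) = 144 · (1 + 0.714286) = 144 · 1.714286 = 246.857143.
(Note m_2 − m_1² simplifies to c · σ⁴ = 0.714286 · 144.)

Var(X) = m_2 − m_1² = 246.857143 − 144 = 102.857143.


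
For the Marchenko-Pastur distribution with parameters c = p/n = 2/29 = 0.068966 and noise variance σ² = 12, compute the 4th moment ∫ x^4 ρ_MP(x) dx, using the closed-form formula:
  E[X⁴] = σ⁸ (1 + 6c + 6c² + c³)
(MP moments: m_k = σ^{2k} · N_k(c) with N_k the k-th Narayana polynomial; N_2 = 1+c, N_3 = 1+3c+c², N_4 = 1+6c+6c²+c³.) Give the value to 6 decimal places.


E[X⁴] = σ⁸ (1 + 6c + 6c² + c³) (fourth MP moment). With σ² = 12 (so σ⁸ = 20736) and c = 2/29 = 0.068966: E[X⁴] = 20736 · (1 + 6·0.068966 + 6·(0.068966)² + (0.068966)³) = 20736 · 1.442659.

So E[X^4] = 29914.968223.


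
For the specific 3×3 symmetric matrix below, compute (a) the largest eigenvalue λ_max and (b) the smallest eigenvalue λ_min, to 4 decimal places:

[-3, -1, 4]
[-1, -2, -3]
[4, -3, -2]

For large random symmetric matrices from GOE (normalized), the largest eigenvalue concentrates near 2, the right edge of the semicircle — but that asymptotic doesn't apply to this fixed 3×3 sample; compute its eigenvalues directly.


Since M is real symmetric, all three eigenvalues are real; they are the roots of det(λI − M) = λ³ − (tr M) λ² + s λ − det M, where s is the sum of the principal 2×2 minors.
tr M = -3 + (-2) + (-2) = -7.
s = ((-3)·(-2) − (-1)²) + ((-3)·(-2) − 4²) + ((-2)·(-2) − (-3)²) = 5 + (-10) + (-5) = -10.
det M (expand along row 1) = (-3)·(-5) − (-1)·14 + 4·11 = 73.
Characteristic polynomial: λ³ + 7λ² − 10λ − 73 = 0.
Substitute λ = y + (tr M)/3 = y − 2.333333 to remove the quadratic term: y³ + p·y + q = 0 with p = s − (tr M)²/3 = -26.333333 and q = −2(tr M)³/27 + (tr M)·s/3 − det M = -24.259259.
Three real roots ⇒ use the trigonometric (Viète) form: r = 2√(−p/3) = 5.925463, φ = arccos(3q/(p·r)) = arccos(0.466413) = 1.085565 rad.
y_k = r·cos(φ/3 − 2πk/3) for k = 0, 1, 2 gives y = 5.541740, -0.954233, -4.587507.
λ_k = y_k − 2.333333 gives λ = 3.2084, -3.2876, -6.9208 (check: the sum is -7.0000 = tr M).

Hence λ_max = 3.2084 and λ_min = -6.9208.


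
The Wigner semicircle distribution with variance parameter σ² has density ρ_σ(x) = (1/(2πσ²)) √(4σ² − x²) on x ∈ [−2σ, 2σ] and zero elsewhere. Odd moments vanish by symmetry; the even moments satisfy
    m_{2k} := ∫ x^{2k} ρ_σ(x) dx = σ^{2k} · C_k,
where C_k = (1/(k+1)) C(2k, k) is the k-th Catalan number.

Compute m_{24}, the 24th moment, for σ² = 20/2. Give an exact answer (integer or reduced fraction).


By the scaled semicircle moment identity, m_{2k} = σ^{2k} · C_k with k = 12.
C_12 = (1/(k+1)) · C(2k, k) = (1/13) · C(24, 12) = (1/13) · 2704156 = 208012.
σ^{2k} = (σ²)^k = (20/2)^12 = 1000000000000.

Therefore m_{24} = σ^{24} · C_12 = 1000000000000 · 208012 = 208012000000000000.


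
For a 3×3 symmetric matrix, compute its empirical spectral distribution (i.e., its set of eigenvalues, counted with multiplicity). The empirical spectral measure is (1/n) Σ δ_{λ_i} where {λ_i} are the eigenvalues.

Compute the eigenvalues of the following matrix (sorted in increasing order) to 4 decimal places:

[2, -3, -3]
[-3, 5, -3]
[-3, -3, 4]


Since M is real symmetric, all three eigenvalues are real; they are the roots of det(λI − M) = λ³ − (tr M) λ² + s λ − det M, where s is the sum of the principal 2×2 minors.
tr M = 2 + 5 + 4 = 11.
s = (2·5 − (-3)²) + (2·4 − (-3)²) + (5·4 − (-3)²) = 1 + (-1) + 11 = 11.
det M (expand along row 1) = 2·11 − (-3)·(-21) + (-3)·24 = -113.
Characteristic polynomial: λ³ − 11λ² + 11λ + 113 = 0.
Substitute λ = y + (tr M)/3 = y + 3.666667 to remove the quadratic term: y³ + p·y + q = 0 with p = s − (tr M)²/3 = -29.333333 and q = −2(tr M)³/27 + (tr M)·s/3 − det M = 54.740741.
Three real roots ⇒ use the trigonometric (Viète) form: r = 2√(−p/3) = 6.253888, φ = arccos(3q/(p·r)) = arccos(-0.895201) = 2.679678 rad.
y_k = r·cos(φ/3 − 2πk/3) for k = 0, 1, 2 gives y = 3.920575, 2.259328, -6.179903.
λ_k = y_k + 3.666667 gives λ = 7.5872, 5.9260, -2.5132 (check: the sum is 11.0000 = tr M).

Eigenvalues sorted in increasing order: [-2.5132, 5.9260, 7.5872].


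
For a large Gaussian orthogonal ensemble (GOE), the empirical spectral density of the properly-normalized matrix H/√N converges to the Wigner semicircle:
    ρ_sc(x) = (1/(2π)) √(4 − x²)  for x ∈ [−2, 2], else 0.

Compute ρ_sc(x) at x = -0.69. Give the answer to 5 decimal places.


ρ_sc(x) = (1/(2π)) √(4 − x²). With x = -0.69:
  4 − x² = 4 − (-0.69)² = 4 − 0.476100 = 3.523900.
  √(4 − x²) = 1.877205.
  1/(2π) = 0.159155.
  ρ_sc(-0.69) = 0.159155 · 1.877205 = 0.298767.

Rounded to 5 decimal places: ρ_sc(-0.69) ≈ 0.29877.


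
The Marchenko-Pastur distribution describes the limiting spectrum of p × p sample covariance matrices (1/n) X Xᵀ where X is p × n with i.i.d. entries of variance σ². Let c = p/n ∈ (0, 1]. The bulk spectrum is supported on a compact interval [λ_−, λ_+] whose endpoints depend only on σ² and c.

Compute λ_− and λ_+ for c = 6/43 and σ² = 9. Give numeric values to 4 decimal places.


c = 6/43 = 0.139535; √c = 0.373544.
λ_− = σ² (1 − √c)² = 9 · (1 − 0.373544)² = 9 · (0.626456)² = 3.532028.
λ_+ = σ² (1 + √c)² = 9 · (1 + 0.373544)² = 9 · (1.373544)² = 16.979600.

Rounded to 4 decimal places: λ_− ≈ 3.5320, λ_+ ≈ 16.9796.


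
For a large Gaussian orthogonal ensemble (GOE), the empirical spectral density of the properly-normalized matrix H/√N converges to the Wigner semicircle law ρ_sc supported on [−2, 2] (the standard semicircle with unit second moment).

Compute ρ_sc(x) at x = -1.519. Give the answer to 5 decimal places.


ρ_sc(x) = (1/(2π)) √(4 − x²). With x = -1.519:
  4 − x² = 4 − (-1.519)² = 4 − 2.307361 = 1.692639.
  √(4 − x²) = 1.301015.
  1/(2π) = 0.159155.
  ρ_sc(-1.519) = 0.159155 · 1.301015 = 0.207063.

Rounded to 5 decimal places: ρ_sc(-1.519) ≈ 0.20706.


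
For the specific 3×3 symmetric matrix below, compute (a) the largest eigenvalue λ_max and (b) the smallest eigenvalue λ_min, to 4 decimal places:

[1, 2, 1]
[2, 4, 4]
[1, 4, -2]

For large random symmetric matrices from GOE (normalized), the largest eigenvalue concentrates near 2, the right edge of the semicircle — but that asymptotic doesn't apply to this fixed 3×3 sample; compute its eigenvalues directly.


Since M is real symmetric, all three eigenvalues are real; they are the roots of det(λI − M) = λ³ − (tr M) λ² + s λ − det M, where s is the sum of the principal 2×2 minors.
tr M = 1 + 4 + (-2) = 3.
s = (1·4 − 2²) + (1·(-2) − 1²) + (4·(-2) − 4²) = 0 + (-3) + (-24) = -27.
det M (expand along row 1) = 1·(-24) − 2·(-8) + 1·4 = -4.
Characteristic polynomial: λ³ − 3λ² − 27λ + 4 = 0.
Substitute λ = y + (tr M)/3 = y + 1.000000 to remove the quadratic term: y³ + p·y + q = 0 with p = s − (tr M)²/3 = -30.000000 and q = −2(tr M)³/27 + (tr M)·s/3 − det M = -25.000000.
Three real roots ⇒ use the trigonometric (Viète) form: r = 2√(−p/3) = 6.324555, φ = arccos(3q/(p·r)) = arccos(0.395285) = 1.164419 rad.
y_k = r·cos(φ/3 − 2πk/3) for k = 0, 1, 2 gives y = 5.854102, -0.854102, -5.000000.
λ_k = y_k + 1.000000 gives λ = 6.8541, 0.1459, -4.0000 (check: the sum is 3.0000 = tr M).

Hence λ_max = 6.8541 and λ_min = -4.0000.


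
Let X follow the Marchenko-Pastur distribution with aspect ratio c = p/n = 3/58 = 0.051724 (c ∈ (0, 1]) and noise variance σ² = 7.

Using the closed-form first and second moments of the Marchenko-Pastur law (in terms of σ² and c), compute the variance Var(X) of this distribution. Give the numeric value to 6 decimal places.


Recall the MP moments m_1 = E[X] = σ² and m_2 = E[X²] = σ⁴ (1 + c).
m_1 = E[X] = σ² = 7, so m_1² = 49.
m_2 = E[X²] = σ⁴ (1 + c) = 49 · (1 + 0.051724) = 49 · 1.051724 = 51.534483.
(Note m_2 − m_1² simplifies to c · σ⁴ = 0.051724 · 49.)

Var(X) = m_2 − m_1² = 51.534483 − 49 = 2.534483.


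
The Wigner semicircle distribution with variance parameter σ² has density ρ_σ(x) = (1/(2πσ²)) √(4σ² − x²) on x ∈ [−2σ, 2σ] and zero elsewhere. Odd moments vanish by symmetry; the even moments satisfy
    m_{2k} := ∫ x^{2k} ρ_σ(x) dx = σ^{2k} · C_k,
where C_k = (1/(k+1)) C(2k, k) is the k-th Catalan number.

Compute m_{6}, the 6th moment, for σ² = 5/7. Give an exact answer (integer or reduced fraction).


By the scaled semicircle moment identity, m_{2k} = σ^{2k} · C_k with k = 3.
C_3 = (1/(k+1)) · C(2k, k) = (1/4) · C(6, 3) = (1/4) · 20 = 5.
σ^{2k} = (σ²)^k = (5/7)^3 = 125/343.

Therefore m_{6} = σ^{6} · C_3 = (125/343) · 5 = 625/343.


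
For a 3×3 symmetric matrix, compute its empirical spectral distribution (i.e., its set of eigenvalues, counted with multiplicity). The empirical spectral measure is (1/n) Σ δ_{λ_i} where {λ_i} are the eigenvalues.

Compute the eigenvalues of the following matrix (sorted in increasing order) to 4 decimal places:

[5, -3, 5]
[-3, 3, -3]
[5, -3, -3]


Since M is real symmetric, all three eigenvalues are real; they are the roots of det(λI − M) = λ³ − (tr M) λ² + s λ − det M, where s is the sum of the principal 2×2 minors.
tr M = 5 + 3 + (-3) = 5.
s = (5·3 − (-3)²) + (5·(-3) − 5²) + (3·(-3) − (-3)²) = 6 + (-40) + (-18) = -52.
det M (expand along row 1) = 5·(-18) − (-3)·24 + 5·(-6) = -48.
Characteristic polynomial: λ³ − 5λ² − 52λ + 48 = 0.
Substitute λ = y + (tr M)/3 = y + 1.666667 to remove the quadratic term: y³ + p·y + q = 0 with p = s − (tr M)²/3 = -60.333333 and q = −2(tr M)³/27 + (tr M)·s/3 − det M = -47.925926.
Three real roots ⇒ use the trigonometric (Viète) form: r = 2√(−p/3) = 8.969083, φ = arccos(3q/(p·r)) = arccos(0.265697) = 1.301870 rad.
y_k = r·cos(φ/3 − 2πk/3) for k = 0, 1, 2 gives y = 8.137732, -0.802932, -7.334800.
λ_k = y_k + 1.666667 gives λ = 9.8044, 0.8637, -5.6681 (check: the sum is 5.0000 = tr M).

Eigenvalues sorted in increasing order: [-5.6681, 0.8637, 9.8044].


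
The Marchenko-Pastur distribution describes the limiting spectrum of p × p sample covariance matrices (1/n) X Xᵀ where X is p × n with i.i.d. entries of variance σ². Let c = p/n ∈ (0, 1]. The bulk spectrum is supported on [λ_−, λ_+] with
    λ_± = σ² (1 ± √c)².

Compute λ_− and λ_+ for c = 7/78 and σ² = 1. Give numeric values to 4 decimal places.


c = 7/78 = 0.089744; √c = 0.299572.
λ_− = σ² (1 − √c)² = 1 · (1 − 0.299572)² = 1 · (0.700428)² = 0.490599.
λ_+ = σ² (1 + √c)² = 1 · (1 + 0.299572)² = 1 · (1.299572)² = 1.688888.

Rounded to 4 decimal places: λ_− ≈ 0.4906, λ_+ ≈ 1.6889.


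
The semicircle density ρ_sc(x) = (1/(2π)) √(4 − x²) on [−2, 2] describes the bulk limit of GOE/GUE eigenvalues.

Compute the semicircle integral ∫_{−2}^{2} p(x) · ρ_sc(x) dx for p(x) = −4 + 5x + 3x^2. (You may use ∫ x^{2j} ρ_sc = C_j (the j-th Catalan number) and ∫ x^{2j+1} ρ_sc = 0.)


Write p(x) = Σ a_i x^i, split into monomials and integrate each against ρ_sc separately.
Using ∫ x^{2j} ρ_sc = C_j = (1/(j+1)) C(2j, j) (Catalan numbers) and ∫ x^{2j+1} ρ_sc = 0 (odd monomials vanish by symmetry):
  i = 0 (even): a_0 · C_{0} = -4 · 1 = -4
  i = 1 (odd): ∫ x^1 ρ_sc = 0 (vanishes)
  i = 2 (even): a_2 · C_{1} = 3 · 1 = 3

Summing the contributions: ∫_{−2}^{2} p(x) ρ_sc(x) dx = (-4) + 3 = -1.


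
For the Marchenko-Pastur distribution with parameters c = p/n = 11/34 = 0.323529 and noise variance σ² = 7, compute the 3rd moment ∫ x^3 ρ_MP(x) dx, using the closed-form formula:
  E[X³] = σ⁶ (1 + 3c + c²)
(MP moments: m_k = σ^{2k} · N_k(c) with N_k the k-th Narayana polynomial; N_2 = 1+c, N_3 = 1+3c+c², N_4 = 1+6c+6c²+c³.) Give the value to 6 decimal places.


E[X³] = σ⁶ (1 + 3c + c²) (third MP moment). With σ² = 7 (so σ⁶ = 343) and c = 11/34 = 0.323529: E[X³] = 343 · (1 + 3·0.323529 + (0.323529)²) = 343 · 2.075260.

So E[X^3] = 711.814014.


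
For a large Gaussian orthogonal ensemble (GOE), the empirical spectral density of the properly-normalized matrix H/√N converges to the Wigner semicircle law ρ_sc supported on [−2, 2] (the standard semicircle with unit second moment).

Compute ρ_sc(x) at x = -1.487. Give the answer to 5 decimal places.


ρ_sc(x) = (1/(2π)) √(4 − x²). With x = -1.487:
  4 − x² = 4 − (-1.487)² = 4 − 2.211169 = 1.788831.
  √(4 − x²) = 1.337472.
  1/(2π) = 0.159155.
  ρ_sc(-1.487) = 0.159155 · 1.337472 = 0.212865.

Rounded to 5 decimal places: ρ_sc(-1.487) ≈ 0.21287.


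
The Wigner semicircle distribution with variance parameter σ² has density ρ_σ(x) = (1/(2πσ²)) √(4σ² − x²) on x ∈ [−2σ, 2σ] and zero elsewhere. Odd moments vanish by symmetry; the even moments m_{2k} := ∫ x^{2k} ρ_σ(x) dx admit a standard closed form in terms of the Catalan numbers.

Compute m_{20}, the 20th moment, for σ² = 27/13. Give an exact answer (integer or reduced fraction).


By the scaled semicircle moment identity, m_{2k} = σ^{2k} · C_k with k = 10.
C_10 = (1/(k+1)) · C(2k, k) = (1/11) · C(20, 10) = (1/11) · 184756 = 16796.
σ^{2k} = (σ²)^k = (27/13)^10 = 205891132094649/137858491849.

Therefore m_{20} = σ^{20} · C_10 = (205891132094649/137858491849) · 16796 = 266011342666286508/10604499373.


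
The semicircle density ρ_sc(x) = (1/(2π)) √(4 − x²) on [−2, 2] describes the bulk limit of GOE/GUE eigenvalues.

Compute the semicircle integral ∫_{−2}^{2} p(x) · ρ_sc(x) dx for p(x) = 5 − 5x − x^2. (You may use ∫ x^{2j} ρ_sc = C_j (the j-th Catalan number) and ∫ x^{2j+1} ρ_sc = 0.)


Write p(x) = Σ a_i x^i, split into monomials and integrate each against ρ_sc separately.
Using ∫ x^{2j} ρ_sc = C_j = (1/(j+1)) C(2j, j) (Catalan numbers) and ∫ x^{2j+1} ρ_sc = 0 (odd monomials vanish by symmetry):
  i = 0 (even): a_0 · C_{0} = 5 · 1 = 5
  i = 1 (odd): ∫ x^1 ρ_sc = 0 (vanishes)
  i = 2 (even): a_2 · C_{1} = -1 · 1 = -1

Summing the contributions: ∫_{−2}^{2} p(x) ρ_sc(x) dx = 5 + (-1) = 4.


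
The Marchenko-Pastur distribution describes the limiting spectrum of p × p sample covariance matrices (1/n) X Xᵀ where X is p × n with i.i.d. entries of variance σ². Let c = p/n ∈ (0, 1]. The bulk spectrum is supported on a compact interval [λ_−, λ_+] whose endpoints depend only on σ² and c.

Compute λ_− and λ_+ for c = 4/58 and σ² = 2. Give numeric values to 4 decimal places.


c = 4/58 = 0.068966; √c = 0.262613.
λ_− = σ² (1 − √c)² = 2 · (1 − 0.262613)² = 2 · (0.737387)² = 1.087480.
λ_+ = σ² (1 + √c)² = 2 · (1 + 0.262613)² = 2 · (1.262613)² = 3.188382.

Rounded to 4 decimal places: λ_− ≈ 1.0875, λ_+ ≈ 3.1884.


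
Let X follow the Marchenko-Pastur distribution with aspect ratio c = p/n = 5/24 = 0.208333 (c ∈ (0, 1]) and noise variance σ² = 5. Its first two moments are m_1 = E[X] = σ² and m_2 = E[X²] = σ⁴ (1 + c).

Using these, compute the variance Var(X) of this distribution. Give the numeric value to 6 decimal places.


m_1 = E[X] = σ² = 5, so m_1² = 25.
m_2 = E[X²] = σ⁴ (1 + c) = 25 · (1 + 0.208333) = 25 · 1.208333 = 30.208333.
(Note m_2 − m_1² simplifies to c · σ⁴ = 0.208333 · 25.)

Var(X) = m_2 − m_1² = 30.208333 − 25 = 5.208333.


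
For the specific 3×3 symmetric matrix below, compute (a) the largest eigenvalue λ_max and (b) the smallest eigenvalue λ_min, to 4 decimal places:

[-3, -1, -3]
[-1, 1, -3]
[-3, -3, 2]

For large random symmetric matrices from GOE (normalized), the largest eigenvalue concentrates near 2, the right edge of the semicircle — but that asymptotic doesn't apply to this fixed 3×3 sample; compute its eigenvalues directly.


Since M is real symmetric, all three eigenvalues are real; they are the roots of det(λI − M) = λ³ − (tr M) λ² + s λ − det M, where s is the sum of the principal 2×2 minors.
tr M = -3 + 1 + 2 = 0.
s = ((-3)·1 − (-1)²) + ((-3)·2 − (-3)²) + (1·2 − (-3)²) = -4 + (-15) + (-7) = -26.
det M (expand along row 1) = (-3)·(-7) − (-1)·(-11) + (-3)·6 = -8.
Characteristic polynomial: λ³ − 26λ + 8 = 0.
Substitute λ = y + (tr M)/3 = y + 0.000000 to remove the quadratic term: y³ + p·y + q = 0 with p = s − (tr M)²/3 = -26.000000 and q = −2(tr M)³/27 + (tr M)·s/3 − det M = 8.000000.
Three real roots ⇒ use the trigonometric (Viète) form: r = 2√(−p/3) = 5.887841, φ = arccos(3q/(p·r)) = arccos(-0.156777) = 1.728223 rad.
y_k = r·cos(φ/3 − 2πk/3) for k = 0, 1, 2 gives y = 4.937588, 0.308825, -5.246413.
λ_k = y_k + 0.000000 gives λ = 4.9376, 0.3088, -5.2464 (check: the sum is 0.0000 = tr M).

Hence λ_max = 4.9376 and λ_min = -5.2464.


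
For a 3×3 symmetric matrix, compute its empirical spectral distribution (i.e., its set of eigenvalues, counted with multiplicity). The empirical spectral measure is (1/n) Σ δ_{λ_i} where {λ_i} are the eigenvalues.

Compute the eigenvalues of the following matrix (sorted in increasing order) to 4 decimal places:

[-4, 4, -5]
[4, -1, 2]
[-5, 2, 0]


Since M is real symmetric, all three eigenvalues are real; they are the roots of det(λI − M) = λ³ − (tr M) λ² + s λ − det M, where s is the sum of the principal 2×2 minors.
tr M = -4 + (-1) + 0 = -5.
s = ((-4)·(-1) − 4²) + ((-4)·0 − (-5)²) + ((-1)·0 − 2²) = -12 + (-25) + (-4) = -41.
det M (expand along row 1) = (-4)·(-4) − 4·10 + (-5)·3 = -39.
Characteristic polynomial: λ³ + 5λ² − 41λ + 39 = 0.
Substitute λ = y + (tr M)/3 = y − 1.666667 to remove the quadratic term: y³ + p·y + q = 0 with p = s − (tr M)²/3 = -49.333333 and q = −2(tr M)³/27 + (tr M)·s/3 − det M = 116.592593.
Three real roots ⇒ use the trigonometric (Viète) form: r = 2√(−p/3) = 8.110350, φ = arccos(3q/(p·r)) = arccos(-0.874203) = 2.634588 rad.
y_k = r·cos(φ/3 − 2πk/3) for k = 0, 1, 2 gives y = 5.178788, 2.816016, -7.994803.
λ_k = y_k − 1.666667 gives λ = 3.5121, 1.1493, -9.6615 (check: the sum is -5.0000 = tr M).

Eigenvalues sorted in increasing order: [-9.6615, 1.1493, 3.5121].


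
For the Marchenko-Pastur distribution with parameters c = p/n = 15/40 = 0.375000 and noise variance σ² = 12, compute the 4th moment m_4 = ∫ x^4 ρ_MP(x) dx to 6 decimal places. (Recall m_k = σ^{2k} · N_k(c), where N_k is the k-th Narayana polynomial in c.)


E[X⁴] = σ⁸ (1 + 6c + 6c² + c³) (fourth MP moment). With σ² = 12 (so σ⁸ = 20736) and c = 15/40 = 0.375000: E[X⁴] = 20736 · (1 + 6·0.375000 + 6·(0.375000)² + (0.375000)³) = 20736 · 4.146484.

So E[X^4] = 85981.500000.


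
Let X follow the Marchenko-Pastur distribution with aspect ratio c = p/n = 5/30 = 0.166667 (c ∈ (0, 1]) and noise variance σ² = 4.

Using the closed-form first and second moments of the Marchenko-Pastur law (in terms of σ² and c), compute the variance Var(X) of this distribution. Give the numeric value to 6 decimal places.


Recall the MP moments m_1 = E[X] = σ² and m_2 = E[X²] = σ⁴ (1 + c).
m_1 = E[X] = σ² = 4, so m_1² = 16.
m_2 = E[X²] = σ⁴ (1 + c) = 16 · (1 + 0.166667) = 16 · 1.166667 = 18.666667.
(Note m_2 − m_1² simplifies to c · σ⁴ = 0.166667 · 16.)

Var(X) = m_2 − m_1² = 18.666667 − 16 = 2.666667.


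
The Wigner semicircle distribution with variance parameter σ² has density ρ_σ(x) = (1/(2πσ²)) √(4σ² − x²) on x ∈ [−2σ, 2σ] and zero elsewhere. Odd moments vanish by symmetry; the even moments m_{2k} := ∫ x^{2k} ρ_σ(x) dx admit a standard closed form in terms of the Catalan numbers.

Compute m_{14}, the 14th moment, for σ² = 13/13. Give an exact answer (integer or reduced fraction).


By the scaled semicircle moment identity, m_{2k} = σ^{2k} · C_k with k = 7.
C_7 = (1/(k+1)) · C(2k, k) = (1/8) · C(14, 7) = (1/8) · 3432 = 429.
σ^{2k} = (σ²)^k = (13/13)^7 = 1.

Therefore m_{14} = σ^{14} · C_7 = 1 · 429 = 429.


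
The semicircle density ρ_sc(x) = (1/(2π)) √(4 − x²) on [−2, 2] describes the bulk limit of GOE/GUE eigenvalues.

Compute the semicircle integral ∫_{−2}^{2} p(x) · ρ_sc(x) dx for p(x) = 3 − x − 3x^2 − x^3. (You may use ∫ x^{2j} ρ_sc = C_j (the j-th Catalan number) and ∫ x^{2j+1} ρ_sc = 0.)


Write p(x) = Σ a_i x^i, split into monomials and integrate each against ρ_sc separately.
Using ∫ x^{2j} ρ_sc = C_j = (1/(j+1)) C(2j, j) (Catalan numbers) and ∫ x^{2j+1} ρ_sc = 0 (odd monomials vanish by symmetry):
  i = 0 (even): a_0 · C_{0} = 3 · 1 = 3
  i = 1 (odd): ∫ x^1 ρ_sc = 0 (vanishes)
  i = 2 (even): a_2 · C_{1} = -3 · 1 = -3
  i = 3 (odd): ∫ x^3 ρ_sc = 0 (vanishes)

Summing the contributions: ∫_{−2}^{2} p(x) ρ_sc(x) dx = 3 + (-3) = 0.
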